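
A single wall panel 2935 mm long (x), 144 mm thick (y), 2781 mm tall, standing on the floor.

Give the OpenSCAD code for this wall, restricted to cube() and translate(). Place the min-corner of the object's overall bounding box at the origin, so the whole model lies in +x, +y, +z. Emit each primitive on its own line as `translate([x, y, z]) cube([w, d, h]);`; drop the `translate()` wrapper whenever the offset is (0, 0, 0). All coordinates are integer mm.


cube([2935, 144, 2781]);


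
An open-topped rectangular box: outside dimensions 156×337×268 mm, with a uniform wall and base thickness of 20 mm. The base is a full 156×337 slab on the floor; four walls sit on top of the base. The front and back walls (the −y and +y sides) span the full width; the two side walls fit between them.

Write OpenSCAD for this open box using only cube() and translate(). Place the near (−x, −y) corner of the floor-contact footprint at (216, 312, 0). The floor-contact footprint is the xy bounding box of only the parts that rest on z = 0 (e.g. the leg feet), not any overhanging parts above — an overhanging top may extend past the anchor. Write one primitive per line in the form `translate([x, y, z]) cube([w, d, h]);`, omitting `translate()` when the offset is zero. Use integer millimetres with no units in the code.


translate([216, 312, 0]) cube([156, 337, 20]);
translate([216, 312, 20]) cube([156, 20, 248]);
translate([216, 629, 20]) cube([156, 20, 248]);
translate([216, 332, 20]) cube([20, 297, 248]);
translate([352, 332, 20]) cube([20, 297, 248]);


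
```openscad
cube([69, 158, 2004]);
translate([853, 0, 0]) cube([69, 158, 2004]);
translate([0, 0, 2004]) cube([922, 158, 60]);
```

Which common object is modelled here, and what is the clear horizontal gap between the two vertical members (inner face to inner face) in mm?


A door frame. The clear opening width is 784 mm.

Two 2004 mm tall posts with a header on top — a door frame. The left jamb is 69 mm wide at x = 0; the right jamb starts at x = 853. The clear opening is 853 − 69 = 784 mm.


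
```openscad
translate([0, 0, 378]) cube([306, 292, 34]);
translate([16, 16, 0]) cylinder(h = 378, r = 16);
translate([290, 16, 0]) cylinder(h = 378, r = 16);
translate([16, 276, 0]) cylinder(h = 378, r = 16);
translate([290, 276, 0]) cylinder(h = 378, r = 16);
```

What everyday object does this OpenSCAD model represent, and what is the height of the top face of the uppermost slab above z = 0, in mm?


A stool. The seat height is 412 mm.

A 306×292×34 slab at z = 378 on four corner cylinders — a stool. The seat top is 378 + 34 = 412 mm.


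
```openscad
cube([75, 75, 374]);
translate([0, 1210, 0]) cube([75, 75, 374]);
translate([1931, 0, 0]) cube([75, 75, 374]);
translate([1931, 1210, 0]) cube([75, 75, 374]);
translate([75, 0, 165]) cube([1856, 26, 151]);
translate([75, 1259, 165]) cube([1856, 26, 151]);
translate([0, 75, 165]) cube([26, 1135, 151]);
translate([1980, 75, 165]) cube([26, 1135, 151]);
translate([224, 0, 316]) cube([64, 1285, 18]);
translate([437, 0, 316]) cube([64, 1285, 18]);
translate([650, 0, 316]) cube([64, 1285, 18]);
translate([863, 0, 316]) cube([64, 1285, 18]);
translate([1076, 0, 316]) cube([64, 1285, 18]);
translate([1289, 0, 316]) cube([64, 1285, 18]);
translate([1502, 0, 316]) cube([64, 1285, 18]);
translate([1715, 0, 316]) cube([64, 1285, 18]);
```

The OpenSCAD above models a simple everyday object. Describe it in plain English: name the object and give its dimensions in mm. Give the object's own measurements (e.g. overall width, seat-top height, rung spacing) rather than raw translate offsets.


A bed frame 2006 mm long (x) by 1285 mm wide (y). Four 75×75 mm corner posts, 374 mm tall, at the corners of the footprint. Four rails of 26 mm thickness and 151 mm height run between adjacent posts with their undersides at z = 165 mm, their outer faces flush with the outside of the frame (the two x-running rails run between the posts' inner faces; the two y-running rails run between the posts' inner faces). 8 slats, each 64 mm wide (x) and 18 mm thick, lie across the top of the two x-running rails, running the full 1285 mm width of the frame in y; along x they sit between the end posts with a 149 mm gap after the −x posts and between neighbouring slats, leaving 152 mm before the +x posts.


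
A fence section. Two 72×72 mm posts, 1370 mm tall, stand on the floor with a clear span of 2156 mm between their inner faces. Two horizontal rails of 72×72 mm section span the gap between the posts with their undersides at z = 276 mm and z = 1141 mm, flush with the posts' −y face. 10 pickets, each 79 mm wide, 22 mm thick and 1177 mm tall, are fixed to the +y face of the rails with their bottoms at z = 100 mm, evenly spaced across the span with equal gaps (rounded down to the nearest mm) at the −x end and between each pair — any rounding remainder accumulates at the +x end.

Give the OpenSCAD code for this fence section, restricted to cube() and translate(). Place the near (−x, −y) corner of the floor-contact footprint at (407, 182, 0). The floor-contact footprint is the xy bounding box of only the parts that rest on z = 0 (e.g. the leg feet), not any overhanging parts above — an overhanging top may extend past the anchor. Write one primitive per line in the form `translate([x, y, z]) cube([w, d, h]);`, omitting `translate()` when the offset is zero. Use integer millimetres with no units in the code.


translate([407, 182, 0]) cube([72, 72, 1370]);
translate([2635, 182, 0]) cube([72, 72, 1370]);
translate([479, 182, 276]) cube([2156, 72, 72]);
translate([479, 182, 1141]) cube([2156, 72, 72]);
translate([603, 254, 100]) cube([79, 22, 1177]);
translate([806, 254, 100]) cube([79, 22, 1177]);
translate([1009, 254, 100]) cube([79, 22, 1177]);
translate([1212, 254, 100]) cube([79, 22, 1177]);
translate([1415, 254, 100]) cube([79, 22, 1177]);
translate([1618, 254, 100]) cube([79, 22, 1177]);
translate([1821, 254, 100]) cube([79, 22, 1177]);
translate([2024, 254, 100]) cube([79, 22, 1177]);
translate([2227, 254, 100]) cube([79, 22, 1177]);
translate([2430, 254, 100]) cube([79, 22, 1177]);


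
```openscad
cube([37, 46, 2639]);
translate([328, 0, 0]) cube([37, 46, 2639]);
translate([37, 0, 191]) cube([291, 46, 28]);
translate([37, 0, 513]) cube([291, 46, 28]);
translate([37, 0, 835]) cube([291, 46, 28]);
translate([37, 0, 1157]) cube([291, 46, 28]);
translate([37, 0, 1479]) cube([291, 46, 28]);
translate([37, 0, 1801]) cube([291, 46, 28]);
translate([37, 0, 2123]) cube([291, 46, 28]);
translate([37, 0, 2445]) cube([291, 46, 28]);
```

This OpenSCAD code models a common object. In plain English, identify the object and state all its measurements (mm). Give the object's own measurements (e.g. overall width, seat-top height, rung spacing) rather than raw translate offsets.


A straight ladder. Two 37×46 mm vertical rails, 2639 mm tall, stand 365 mm apart (outside-to-outside) with their front faces coplanar on the −y side. 8 rungs, each 46 mm deep and 28 mm tall, span between the inner faces of the rails, front faces flush with the rails. The lowest rung's underside is at z = 191 mm and rungs are spaced 322 mm apart (underside to underside).


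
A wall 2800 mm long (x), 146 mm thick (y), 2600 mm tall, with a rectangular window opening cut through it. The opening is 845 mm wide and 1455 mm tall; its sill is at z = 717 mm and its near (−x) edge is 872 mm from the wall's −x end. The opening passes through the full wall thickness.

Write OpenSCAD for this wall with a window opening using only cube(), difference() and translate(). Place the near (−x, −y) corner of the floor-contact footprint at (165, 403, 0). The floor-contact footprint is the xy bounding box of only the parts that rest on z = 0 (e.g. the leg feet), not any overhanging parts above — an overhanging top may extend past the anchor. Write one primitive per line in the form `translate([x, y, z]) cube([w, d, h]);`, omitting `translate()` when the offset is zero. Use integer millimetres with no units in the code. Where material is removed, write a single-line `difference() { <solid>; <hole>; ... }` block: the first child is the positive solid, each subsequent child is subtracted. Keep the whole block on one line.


difference() { translate([165, 403, 0]) cube([2800, 146, 2600]); translate([1037, 403, 717]) cube([845, 146, 1455]); }


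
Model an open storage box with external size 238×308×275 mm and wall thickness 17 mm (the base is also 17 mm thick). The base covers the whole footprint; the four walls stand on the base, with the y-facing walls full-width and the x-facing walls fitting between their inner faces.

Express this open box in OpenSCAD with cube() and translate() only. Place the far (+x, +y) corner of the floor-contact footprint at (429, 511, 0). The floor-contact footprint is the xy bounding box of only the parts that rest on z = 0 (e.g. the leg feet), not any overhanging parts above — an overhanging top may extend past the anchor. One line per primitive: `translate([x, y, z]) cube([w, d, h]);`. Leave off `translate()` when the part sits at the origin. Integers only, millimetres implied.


translate([191, 203, 0]) cube([238, 308, 17]);
translate([191, 203, 17]) cube([238, 17, 258]);
translate([191, 494, 17]) cube([238, 17, 258]);
translate([191, 220, 17]) cube([17, 274, 258]);
translate([412, 220, 17]) cube([17, 274, 258]);


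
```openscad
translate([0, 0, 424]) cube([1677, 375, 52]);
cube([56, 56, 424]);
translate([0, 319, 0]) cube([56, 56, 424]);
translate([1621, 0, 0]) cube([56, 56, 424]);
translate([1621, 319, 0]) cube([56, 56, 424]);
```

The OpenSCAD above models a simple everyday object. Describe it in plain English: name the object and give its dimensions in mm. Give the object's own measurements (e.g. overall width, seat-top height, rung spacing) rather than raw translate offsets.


A bench: a 1677×375 mm seat slab, 52 mm thick, top at z = 476 mm, on four 56×56 mm square legs flush with the seat corners and standing on z = 0.


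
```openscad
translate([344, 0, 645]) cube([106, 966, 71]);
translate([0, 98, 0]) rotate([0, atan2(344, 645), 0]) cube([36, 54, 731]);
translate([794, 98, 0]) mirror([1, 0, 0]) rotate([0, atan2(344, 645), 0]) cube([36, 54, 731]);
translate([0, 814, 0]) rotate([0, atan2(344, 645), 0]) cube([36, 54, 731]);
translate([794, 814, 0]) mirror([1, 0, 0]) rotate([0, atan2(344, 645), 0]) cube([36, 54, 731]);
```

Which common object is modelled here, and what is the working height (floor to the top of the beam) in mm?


A sawhorse. The overall height is 716 mm.

A beam across two mirrored pairs of raked legs — a sawhorse. The beam's underside is at z = 645 (matching the legs' vertical rise in atan2(344, 645)) and the beam is 71 mm tall, so its top is at 645 + 71 = 716 mm. The raked legs top out at the beam's underside, so that is the highest point.


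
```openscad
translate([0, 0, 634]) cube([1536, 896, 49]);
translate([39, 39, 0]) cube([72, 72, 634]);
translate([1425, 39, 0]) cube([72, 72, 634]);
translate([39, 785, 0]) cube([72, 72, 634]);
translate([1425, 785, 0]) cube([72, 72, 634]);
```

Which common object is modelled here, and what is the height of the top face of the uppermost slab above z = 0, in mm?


A table. The table height is 683 mm.

A 1536×896×49 slab sits at z = 634 on four 72 mm square posts — a table. The top surface is at 634 + 49 = 683 mm.


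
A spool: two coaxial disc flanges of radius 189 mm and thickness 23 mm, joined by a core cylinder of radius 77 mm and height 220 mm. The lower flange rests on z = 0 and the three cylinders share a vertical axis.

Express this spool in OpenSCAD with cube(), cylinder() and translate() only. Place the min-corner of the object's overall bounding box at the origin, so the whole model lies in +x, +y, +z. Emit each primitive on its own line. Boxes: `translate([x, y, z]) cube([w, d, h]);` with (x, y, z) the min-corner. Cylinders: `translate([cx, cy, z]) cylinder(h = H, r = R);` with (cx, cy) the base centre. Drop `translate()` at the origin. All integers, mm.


translate([189, 189, 0]) cylinder(h = 23, r = 189);
translate([189, 189, 23]) cylinder(h = 220, r = 77);
translate([189, 189, 243]) cylinder(h = 23, r = 189);


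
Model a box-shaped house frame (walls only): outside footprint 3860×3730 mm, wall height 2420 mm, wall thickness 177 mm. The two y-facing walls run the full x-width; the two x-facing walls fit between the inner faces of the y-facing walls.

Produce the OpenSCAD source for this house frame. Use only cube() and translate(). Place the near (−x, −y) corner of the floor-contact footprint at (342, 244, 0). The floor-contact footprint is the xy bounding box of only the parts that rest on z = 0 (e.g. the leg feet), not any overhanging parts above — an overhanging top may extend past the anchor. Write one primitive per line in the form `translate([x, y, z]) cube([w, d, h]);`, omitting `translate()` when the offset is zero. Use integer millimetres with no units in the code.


translate([342, 244, 0]) cube([3860, 177, 2420]);
translate([342, 3797, 0]) cube([3860, 177, 2420]);
translate([342, 421, 0]) cube([177, 3376, 2420]);
translate([4025, 421, 0]) cube([177, 3376, 2420]);


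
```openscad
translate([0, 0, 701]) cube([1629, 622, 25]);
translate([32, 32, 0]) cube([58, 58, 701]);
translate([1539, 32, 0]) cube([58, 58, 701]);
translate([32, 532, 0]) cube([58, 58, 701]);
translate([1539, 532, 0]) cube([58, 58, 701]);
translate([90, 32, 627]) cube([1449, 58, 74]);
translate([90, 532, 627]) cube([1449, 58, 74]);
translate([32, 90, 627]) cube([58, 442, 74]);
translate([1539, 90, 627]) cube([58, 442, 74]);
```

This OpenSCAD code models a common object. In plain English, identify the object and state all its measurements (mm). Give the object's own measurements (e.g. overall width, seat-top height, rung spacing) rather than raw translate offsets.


A table: top 1629 mm (x) × 622 mm (y), 25 mm thick, upper face at z = 726 mm, on four 58×58 mm square legs, each inset 32 mm from the nearest pair of top edges from z = 0 to the bottom of the top. Four apron rails, 58 mm thick and 74 mm tall, run between adjacent legs with their top edges flush with the underside of the top and their outer faces flush with the legs' outer faces.


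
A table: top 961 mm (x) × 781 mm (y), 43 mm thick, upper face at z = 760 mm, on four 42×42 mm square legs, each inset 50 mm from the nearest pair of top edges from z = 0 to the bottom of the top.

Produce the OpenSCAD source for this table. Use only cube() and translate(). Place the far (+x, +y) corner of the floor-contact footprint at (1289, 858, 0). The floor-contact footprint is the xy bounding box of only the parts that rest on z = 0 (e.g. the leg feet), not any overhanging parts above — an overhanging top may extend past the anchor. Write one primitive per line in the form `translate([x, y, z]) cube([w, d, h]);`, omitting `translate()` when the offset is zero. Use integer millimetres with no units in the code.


// leg_h = 760 - 43 = 717
translate([378, 127, 717]) cube([961, 781, 43]);
translate([428, 177, 0]) cube([42, 42, 717]);
translate([1247, 177, 0]) cube([42, 42, 717]);
translate([428, 816, 0]) cube([42, 42, 717]);
translate([1247, 816, 0]) cube([42, 42, 717]);


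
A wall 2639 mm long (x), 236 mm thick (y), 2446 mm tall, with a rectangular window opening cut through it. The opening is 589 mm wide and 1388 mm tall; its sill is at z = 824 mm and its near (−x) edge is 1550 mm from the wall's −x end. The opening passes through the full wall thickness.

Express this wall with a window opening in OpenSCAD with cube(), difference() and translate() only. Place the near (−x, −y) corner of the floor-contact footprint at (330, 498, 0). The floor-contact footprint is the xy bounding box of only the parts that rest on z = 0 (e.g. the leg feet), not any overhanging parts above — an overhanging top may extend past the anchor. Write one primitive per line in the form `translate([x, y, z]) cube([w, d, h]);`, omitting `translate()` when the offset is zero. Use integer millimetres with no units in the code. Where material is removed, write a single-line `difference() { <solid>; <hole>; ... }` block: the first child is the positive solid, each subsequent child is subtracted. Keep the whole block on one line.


difference() { translate([330, 498, 0]) cube([2639, 236, 2446]); translate([1880, 498, 824]) cube([589, 236, 1388]); }


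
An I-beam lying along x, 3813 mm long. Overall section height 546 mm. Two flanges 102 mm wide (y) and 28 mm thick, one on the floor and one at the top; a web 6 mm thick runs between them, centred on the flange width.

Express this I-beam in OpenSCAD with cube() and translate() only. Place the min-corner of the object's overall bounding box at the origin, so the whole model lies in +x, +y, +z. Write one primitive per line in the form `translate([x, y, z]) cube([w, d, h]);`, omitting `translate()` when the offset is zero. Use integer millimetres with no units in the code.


cube([3813, 102, 28]);
translate([0, 48, 28]) cube([3813, 6, 490]);
translate([0, 0, 518]) cube([3813, 102, 28]);


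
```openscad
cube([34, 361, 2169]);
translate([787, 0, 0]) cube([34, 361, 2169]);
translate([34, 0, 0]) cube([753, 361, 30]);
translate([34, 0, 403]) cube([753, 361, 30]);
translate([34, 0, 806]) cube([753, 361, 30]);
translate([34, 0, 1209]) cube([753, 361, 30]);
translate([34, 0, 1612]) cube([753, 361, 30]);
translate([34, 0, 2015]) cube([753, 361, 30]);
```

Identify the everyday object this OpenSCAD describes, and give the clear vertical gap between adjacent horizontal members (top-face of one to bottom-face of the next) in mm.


A bookshelf. The clear shelf gap is 373 mm.

Two tall side panels with 6 horizontal boards between them — a bookshelf. The first two shelf undersides are at z = 0 and z = 403; with shelf thickness 30, the clear gap is 403 − 0 − 30 = 373 mm.


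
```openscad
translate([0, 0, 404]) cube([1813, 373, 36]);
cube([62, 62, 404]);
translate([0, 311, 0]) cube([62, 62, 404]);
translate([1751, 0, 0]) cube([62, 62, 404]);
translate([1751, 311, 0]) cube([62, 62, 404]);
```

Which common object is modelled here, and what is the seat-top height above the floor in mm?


A bench. The seat-top height is 440 mm.

A long slab on four corner posts — a bench. The slab sits at z = 404 with thickness 36, so the top is 404 + 36 = 440 mm.


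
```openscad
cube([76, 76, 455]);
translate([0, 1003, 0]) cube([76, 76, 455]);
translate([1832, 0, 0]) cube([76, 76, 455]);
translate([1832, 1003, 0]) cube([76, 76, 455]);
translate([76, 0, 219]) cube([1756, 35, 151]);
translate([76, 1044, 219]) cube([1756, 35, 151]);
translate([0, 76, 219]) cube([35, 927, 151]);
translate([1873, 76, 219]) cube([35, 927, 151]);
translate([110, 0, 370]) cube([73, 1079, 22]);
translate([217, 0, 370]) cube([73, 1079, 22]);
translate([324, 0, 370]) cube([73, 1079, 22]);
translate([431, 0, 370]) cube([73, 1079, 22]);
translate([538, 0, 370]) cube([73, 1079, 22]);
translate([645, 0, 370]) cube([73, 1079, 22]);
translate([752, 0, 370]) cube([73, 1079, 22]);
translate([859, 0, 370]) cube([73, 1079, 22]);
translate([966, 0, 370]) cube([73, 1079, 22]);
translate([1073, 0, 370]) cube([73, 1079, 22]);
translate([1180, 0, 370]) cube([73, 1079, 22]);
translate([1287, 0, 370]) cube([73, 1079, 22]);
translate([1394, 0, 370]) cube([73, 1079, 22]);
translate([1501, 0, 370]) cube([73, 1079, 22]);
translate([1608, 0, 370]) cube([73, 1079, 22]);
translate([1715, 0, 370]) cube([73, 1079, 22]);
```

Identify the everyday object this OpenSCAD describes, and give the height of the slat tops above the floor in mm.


A bed frame. The slat-top height is 392 mm.

Four posts, four rails, and a row of slats — a bed frame. Slats sit on the rails at z = 219 + 151 = 370; with slat thickness 22, the top is 392 mm.


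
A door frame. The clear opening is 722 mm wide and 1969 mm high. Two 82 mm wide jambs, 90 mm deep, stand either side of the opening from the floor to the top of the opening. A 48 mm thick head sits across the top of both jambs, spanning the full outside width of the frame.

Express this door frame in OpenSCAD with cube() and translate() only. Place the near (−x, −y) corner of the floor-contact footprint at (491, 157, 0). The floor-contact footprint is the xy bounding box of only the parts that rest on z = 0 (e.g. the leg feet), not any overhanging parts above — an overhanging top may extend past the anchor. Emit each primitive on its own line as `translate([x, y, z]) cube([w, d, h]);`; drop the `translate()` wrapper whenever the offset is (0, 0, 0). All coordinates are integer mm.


translate([491, 157, 0]) cube([82, 90, 1969]);
translate([1295, 157, 0]) cube([82, 90, 1969]);
translate([491, 157, 1969]) cube([886, 90, 48]);


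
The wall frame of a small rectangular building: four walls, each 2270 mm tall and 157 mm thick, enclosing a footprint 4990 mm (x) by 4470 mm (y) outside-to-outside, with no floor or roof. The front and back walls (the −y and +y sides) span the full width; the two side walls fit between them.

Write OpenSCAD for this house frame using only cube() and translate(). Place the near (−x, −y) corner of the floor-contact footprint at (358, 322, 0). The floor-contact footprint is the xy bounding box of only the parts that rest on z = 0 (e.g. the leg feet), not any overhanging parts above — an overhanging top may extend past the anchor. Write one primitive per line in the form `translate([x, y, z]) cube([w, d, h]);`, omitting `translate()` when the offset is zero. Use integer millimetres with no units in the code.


translate([358, 322, 0]) cube([4990, 157, 2270]);
translate([358, 4635, 0]) cube([4990, 157, 2270]);
translate([358, 479, 0]) cube([157, 4156, 2270]);
translate([5191, 479, 0]) cube([157, 4156, 2270]);


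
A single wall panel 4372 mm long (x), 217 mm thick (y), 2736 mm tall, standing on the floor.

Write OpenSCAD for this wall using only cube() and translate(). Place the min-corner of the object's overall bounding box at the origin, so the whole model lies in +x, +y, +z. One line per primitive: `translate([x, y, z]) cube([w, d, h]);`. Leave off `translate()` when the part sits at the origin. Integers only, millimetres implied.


cube([4372, 217, 2736]);


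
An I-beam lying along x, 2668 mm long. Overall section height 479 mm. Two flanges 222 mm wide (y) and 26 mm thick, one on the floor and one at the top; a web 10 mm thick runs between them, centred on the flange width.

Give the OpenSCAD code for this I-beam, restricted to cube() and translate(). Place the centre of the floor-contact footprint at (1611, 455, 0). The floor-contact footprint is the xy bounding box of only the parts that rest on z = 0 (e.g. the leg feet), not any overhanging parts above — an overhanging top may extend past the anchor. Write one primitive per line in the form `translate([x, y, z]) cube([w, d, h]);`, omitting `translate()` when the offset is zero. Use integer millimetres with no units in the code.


translate([277, 344, 0]) cube([2668, 222, 26]);
translate([277, 450, 26]) cube([2668, 10, 427]);
translate([277, 344, 453]) cube([2668, 222, 26]);


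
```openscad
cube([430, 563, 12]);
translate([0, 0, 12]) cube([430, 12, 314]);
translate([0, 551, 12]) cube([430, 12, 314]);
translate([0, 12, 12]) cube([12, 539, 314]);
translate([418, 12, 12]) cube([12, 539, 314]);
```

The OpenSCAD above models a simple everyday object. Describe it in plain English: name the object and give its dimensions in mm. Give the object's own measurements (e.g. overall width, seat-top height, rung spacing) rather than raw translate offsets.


An open-topped rectangular box: outside dimensions 430×563×326 mm, with a uniform wall and base thickness of 12 mm. The base is a full 430×563 slab on the floor; four walls sit on top of the base. The front and back walls (the −y and +y sides) span the full width; the two side walls fit between them.


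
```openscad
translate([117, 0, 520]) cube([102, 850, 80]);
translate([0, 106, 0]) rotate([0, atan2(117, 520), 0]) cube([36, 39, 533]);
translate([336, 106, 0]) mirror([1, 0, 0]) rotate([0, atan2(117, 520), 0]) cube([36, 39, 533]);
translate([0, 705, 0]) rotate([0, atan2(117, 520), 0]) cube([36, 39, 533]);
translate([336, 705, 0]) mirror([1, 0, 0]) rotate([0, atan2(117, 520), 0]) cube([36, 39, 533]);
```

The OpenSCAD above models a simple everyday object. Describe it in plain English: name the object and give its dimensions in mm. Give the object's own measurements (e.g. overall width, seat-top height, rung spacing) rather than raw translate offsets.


A sawhorse. A 102×850×80 mm beam (x, y, z) sits on two A-frame leg pairs. Each pair is two raked legs of 36×39 mm section (39 mm along y) splaying symmetrically in x. Each leg rises 520 mm vertically over 117 mm of horizontal reach and is 533 mm long along its own axis. Every leg's outer bottom edge rests on the floor and its outer top edge meets a bottom edge of the beam — the left legs (tilting toward +x) meet the beam's −x bottom edge, the right legs (their mirror images, tilting toward −x) meet its +x bottom edge — so the leg tops tuck under the beam, the beam's underside is 520 mm above the floor, and the feet are 336 mm apart outside-to-outside with the beam centred between them. The two leg pairs are set in 106 mm from either end of the beam.


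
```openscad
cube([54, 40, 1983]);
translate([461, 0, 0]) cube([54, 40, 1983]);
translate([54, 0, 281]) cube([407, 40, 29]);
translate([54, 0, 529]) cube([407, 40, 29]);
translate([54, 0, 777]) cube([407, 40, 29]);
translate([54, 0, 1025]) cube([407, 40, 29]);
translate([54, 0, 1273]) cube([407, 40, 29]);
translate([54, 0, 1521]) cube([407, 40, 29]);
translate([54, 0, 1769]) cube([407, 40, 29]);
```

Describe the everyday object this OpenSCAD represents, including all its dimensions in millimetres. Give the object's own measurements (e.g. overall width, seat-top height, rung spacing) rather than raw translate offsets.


A straight ladder. Two 54×40 mm vertical rails, 1983 mm tall, stand 515 mm apart (outside-to-outside) with their front faces coplanar on the −y side. 7 rungs, each 40 mm deep and 29 mm tall, span between the inner faces of the rails, front faces flush with the rails. The lowest rung's underside is at z = 281 mm and rungs are spaced 248 mm apart (underside to underside).


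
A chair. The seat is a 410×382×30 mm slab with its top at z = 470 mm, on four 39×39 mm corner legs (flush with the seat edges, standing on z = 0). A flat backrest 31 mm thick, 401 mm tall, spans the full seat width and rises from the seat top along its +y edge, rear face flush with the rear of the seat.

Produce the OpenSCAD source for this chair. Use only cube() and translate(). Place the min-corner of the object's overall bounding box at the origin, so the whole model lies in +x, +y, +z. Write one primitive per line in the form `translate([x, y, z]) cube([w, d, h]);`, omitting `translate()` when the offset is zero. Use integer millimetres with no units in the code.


translate([0, 0, 440]) cube([410, 382, 30]);
cube([39, 39, 440]);
translate([371, 0, 0]) cube([39, 39, 440]);
translate([0, 343, 0]) cube([39, 39, 440]);
translate([371, 343, 0]) cube([39, 39, 440]);
translate([0, 351, 470]) cube([410, 31, 401]);


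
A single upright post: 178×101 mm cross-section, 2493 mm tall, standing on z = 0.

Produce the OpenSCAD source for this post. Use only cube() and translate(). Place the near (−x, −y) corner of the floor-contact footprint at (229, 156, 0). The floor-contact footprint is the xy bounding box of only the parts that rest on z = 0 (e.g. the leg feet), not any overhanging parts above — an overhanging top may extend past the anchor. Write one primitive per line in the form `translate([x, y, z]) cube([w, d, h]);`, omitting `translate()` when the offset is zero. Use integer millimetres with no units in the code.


translate([229, 156, 0]) cube([178, 101, 2493]);


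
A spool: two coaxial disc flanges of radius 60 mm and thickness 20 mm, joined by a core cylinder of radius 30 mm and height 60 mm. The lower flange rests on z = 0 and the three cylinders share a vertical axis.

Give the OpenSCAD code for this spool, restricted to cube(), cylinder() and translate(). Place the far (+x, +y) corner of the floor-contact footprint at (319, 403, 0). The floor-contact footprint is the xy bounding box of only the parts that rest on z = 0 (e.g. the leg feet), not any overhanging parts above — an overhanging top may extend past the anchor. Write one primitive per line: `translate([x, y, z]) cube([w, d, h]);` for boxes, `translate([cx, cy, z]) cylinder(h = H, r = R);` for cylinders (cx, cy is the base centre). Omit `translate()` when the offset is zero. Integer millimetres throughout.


translate([259, 343, 0]) cylinder(h = 20, r = 60);
translate([259, 343, 20]) cylinder(h = 60, r = 30);
translate([259, 343, 80]) cylinder(h = 20, r = 60);


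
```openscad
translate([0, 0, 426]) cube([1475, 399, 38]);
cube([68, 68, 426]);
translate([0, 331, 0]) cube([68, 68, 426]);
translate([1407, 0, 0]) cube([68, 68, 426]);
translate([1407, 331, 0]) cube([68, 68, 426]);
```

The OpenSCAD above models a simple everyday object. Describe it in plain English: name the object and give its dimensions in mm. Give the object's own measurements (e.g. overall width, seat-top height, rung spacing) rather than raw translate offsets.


A long wooden bench with a 1475 mm (x) × 399 mm (y) seat, 38 mm thick, its top surface 464 mm above the floor. Four 68 mm square legs at the seat corners, flush with the edges, run from z = 0 to the seat underside.


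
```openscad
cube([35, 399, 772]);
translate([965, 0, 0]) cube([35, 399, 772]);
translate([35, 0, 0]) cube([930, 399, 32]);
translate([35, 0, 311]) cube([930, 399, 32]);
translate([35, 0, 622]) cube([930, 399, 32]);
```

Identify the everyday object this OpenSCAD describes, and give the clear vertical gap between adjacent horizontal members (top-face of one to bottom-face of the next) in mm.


A bookshelf. The clear shelf gap is 279 mm.

Two tall side panels with 3 horizontal boards between them — a bookshelf. The first two shelf undersides are at z = 0 and z = 311; with shelf thickness 32, the clear gap is 311 − 0 − 32 = 279 mm.


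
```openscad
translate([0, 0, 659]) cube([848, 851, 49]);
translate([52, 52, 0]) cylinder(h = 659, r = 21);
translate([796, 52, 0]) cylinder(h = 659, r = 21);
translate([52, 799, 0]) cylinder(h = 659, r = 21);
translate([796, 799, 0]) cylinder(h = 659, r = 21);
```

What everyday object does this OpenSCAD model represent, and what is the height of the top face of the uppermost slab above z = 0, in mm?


A table. The table height is 708 mm.

A 848×851×49 slab sits at z = 659 on four Ø42 mm round legs — a table. The top surface is at 659 + 49 = 708 mm.


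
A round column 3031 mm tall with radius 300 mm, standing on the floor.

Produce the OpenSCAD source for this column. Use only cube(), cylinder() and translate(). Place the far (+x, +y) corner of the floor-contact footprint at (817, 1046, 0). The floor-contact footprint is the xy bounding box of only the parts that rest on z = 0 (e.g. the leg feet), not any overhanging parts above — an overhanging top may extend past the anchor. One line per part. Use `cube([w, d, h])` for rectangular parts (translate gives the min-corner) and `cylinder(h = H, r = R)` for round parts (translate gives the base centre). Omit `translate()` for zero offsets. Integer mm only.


translate([517, 746, 0]) cylinder(h = 3031, r = 300);


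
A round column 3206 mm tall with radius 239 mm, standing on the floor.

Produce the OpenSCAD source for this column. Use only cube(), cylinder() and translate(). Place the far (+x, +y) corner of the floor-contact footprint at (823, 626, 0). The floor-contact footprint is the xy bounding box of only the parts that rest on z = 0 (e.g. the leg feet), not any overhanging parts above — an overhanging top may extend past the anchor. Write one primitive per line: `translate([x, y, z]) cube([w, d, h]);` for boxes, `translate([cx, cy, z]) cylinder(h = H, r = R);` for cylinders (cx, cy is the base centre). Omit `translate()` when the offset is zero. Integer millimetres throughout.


translate([584, 387, 0]) cylinder(h = 3206, r = 239);


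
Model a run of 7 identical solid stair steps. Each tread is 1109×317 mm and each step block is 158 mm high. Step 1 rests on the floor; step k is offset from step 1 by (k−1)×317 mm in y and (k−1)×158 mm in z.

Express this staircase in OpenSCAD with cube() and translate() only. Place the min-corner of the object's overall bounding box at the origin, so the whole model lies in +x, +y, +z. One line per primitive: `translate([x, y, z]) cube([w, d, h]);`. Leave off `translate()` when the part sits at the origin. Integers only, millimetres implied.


cube([1109, 317, 158]);
translate([0, 317, 158]) cube([1109, 317, 158]);
translate([0, 634, 316]) cube([1109, 317, 158]);
translate([0, 951, 474]) cube([1109, 317, 158]);
translate([0, 1268, 632]) cube([1109, 317, 158]);
translate([0, 1585, 790]) cube([1109, 317, 158]);
translate([0, 1902, 948]) cube([1109, 317, 158]);


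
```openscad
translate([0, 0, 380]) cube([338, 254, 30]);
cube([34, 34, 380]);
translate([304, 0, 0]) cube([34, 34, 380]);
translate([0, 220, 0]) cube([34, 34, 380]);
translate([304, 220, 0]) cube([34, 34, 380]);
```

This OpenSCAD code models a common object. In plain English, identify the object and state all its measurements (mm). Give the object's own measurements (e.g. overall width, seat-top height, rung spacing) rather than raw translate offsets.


A four-legged stool. The seat is a 338×254×30 mm slab whose top surface is at z = 410 mm; four square legs, each 34×34 mm in cross-section, run from the floor (z = 0) to the underside of the seat, each flush with a corner of the seat.


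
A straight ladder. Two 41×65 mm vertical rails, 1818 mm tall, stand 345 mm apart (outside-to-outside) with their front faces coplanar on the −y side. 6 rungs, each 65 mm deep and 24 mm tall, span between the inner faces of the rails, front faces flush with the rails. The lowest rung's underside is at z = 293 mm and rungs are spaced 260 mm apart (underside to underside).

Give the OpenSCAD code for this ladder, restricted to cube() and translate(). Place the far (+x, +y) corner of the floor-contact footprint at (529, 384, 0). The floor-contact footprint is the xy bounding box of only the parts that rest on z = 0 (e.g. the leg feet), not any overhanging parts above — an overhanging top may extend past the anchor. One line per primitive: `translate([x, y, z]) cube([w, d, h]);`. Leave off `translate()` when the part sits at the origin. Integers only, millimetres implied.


translate([184, 319, 0]) cube([41, 65, 1818]);
translate([488, 319, 0]) cube([41, 65, 1818]);
translate([225, 319, 293]) cube([263, 65, 24]);
translate([225, 319, 553]) cube([263, 65, 24]);
translate([225, 319, 813]) cube([263, 65, 24]);
translate([225, 319, 1073]) cube([263, 65, 24]);
translate([225, 319, 1333]) cube([263, 65, 24]);
translate([225, 319, 1593]) cube([263, 65, 24]);


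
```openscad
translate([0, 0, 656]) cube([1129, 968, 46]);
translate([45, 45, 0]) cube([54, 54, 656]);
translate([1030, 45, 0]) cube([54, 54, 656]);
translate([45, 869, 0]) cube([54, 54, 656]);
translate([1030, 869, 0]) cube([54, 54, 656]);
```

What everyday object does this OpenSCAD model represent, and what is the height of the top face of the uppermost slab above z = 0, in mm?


A table. The table height is 702 mm.

A 1129×968×46 slab sits at z = 656 on four 54 mm square posts — a table. The top surface is at 656 + 46 = 702 mm.


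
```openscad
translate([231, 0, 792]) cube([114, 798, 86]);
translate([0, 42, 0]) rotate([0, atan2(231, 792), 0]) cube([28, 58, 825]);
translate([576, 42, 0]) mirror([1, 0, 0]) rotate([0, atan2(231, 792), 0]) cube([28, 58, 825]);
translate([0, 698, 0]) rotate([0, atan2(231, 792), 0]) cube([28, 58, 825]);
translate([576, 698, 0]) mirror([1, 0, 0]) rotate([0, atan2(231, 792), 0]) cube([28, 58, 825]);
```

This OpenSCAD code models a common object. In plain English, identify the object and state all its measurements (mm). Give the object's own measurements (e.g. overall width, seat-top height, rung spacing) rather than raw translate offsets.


A sawhorse. A 114×798×86 mm beam (x, y, z) sits on two A-frame leg pairs. Each pair is two raked legs of 28×58 mm section (58 mm along y) splaying symmetrically in x. Each leg rises 792 mm vertically over 231 mm of horizontal reach and is 825 mm long along its own axis. Every leg's outer bottom edge rests on the floor and its outer top edge meets a bottom edge of the beam — the left legs (tilting toward +x) meet the beam's −x bottom edge, the right legs (their mirror images, tilting toward −x) meet its +x bottom edge — so the leg tops tuck under the beam, the beam's underside is 792 mm above the floor, and the feet are 576 mm apart outside-to-outside with the beam centred between them. The two leg pairs are set in 42 mm from either end of the beam.


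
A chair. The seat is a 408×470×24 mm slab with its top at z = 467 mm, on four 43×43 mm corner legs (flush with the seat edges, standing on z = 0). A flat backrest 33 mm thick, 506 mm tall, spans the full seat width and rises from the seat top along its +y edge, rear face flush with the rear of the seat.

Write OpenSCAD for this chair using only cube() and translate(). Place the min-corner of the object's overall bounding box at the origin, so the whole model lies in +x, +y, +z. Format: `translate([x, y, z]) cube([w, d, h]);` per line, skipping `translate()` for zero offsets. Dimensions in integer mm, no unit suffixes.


// leg_h = 467 - 24 = 443
translate([0, 0, 443]) cube([408, 470, 24]);
cube([43, 43, 443]);
translate([365, 0, 0]) cube([43, 43, 443]);
translate([0, 427, 0]) cube([43, 43, 443]);
translate([365, 427, 0]) cube([43, 43, 443]);
translate([0, 437, 467]) cube([408, 33, 506]);


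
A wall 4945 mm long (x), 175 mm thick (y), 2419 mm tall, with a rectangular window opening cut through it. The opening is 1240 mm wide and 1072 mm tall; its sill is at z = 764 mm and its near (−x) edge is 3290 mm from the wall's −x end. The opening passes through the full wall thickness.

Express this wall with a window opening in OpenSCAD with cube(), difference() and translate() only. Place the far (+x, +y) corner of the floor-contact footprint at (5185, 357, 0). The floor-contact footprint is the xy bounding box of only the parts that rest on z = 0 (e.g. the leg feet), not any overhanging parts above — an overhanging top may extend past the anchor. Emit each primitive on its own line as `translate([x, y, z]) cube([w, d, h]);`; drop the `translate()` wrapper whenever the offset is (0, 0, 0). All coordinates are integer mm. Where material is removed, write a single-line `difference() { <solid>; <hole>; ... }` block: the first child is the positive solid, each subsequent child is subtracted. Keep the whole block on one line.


difference() { translate([240, 182, 0]) cube([4945, 175, 2419]); translate([3530, 182, 764]) cube([1240, 175, 1072]); }


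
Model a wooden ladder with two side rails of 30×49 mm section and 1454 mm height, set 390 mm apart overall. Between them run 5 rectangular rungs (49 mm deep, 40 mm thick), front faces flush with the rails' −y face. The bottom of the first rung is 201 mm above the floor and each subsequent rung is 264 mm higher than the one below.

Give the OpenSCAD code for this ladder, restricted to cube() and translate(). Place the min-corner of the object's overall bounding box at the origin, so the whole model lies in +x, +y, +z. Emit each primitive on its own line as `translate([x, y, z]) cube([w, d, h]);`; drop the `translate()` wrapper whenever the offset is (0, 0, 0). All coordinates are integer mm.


cube([30, 49, 1454]);
translate([360, 0, 0]) cube([30, 49, 1454]);
translate([30, 0, 201]) cube([330, 49, 40]);
translate([30, 0, 465]) cube([330, 49, 40]);
translate([30, 0, 729]) cube([330, 49, 40]);
translate([30, 0, 993]) cube([330, 49, 40]);
translate([30, 0, 1257]) cube([330, 49, 40]);


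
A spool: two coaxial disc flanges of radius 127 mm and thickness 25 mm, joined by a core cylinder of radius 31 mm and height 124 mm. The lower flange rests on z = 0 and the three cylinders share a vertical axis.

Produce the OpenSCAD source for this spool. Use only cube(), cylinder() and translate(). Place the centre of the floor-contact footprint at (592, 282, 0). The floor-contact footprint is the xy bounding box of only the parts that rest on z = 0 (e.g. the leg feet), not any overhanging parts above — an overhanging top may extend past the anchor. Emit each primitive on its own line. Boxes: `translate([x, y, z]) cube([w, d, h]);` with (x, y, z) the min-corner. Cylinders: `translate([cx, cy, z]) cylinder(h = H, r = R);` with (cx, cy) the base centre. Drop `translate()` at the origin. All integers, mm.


translate([592, 282, 0]) cylinder(h = 25, r = 127);
translate([592, 282, 25]) cylinder(h = 124, r = 31);
translate([592, 282, 149]) cylinder(h = 25, r = 127);
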